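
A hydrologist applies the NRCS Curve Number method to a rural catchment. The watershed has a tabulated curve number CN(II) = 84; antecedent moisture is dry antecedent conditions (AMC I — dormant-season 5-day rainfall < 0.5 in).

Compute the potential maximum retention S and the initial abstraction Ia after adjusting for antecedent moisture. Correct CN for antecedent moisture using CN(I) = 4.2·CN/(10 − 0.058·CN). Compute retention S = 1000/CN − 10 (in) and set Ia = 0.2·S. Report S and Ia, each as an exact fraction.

S = 2000/441 in ≈ 4.535 in; Ia = 400/441 in ≈ 0.907 in

CN(I) from CN(II)=84: (4.2·84)/(10 − 0.058·84) = 44100/641 ≈ 68.799
Retention S: 1000/CN − 10 with CN=68.799 → S = 2000/441 ≈ 4.535 in
Ia = 0.2S: 0.2·4.535 = 0.907 in (exactly 400/441)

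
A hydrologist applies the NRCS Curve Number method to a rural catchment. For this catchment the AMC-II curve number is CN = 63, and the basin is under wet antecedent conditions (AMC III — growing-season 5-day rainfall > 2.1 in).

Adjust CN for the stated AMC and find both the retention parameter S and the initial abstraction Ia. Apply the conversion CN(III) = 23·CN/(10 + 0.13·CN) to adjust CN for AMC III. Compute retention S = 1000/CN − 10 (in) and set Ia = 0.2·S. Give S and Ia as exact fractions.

Wet (AMC III): CN(III) = 23·63/(10 + 0.13·63) = 1449/(1819/100) = 144900/1819 ≈ 79.659
Max retention: S = 1000/(144900/1819) − 10 = 3700/1449 in (≈ 2.553 in)
Ia = 0.2S: 0.2·2.553 = 0.511 in (exactly 740/1449)

S = 3700/1449 in ≈ 2.553 in; Ia = 740/1449 in ≈ 0.511 in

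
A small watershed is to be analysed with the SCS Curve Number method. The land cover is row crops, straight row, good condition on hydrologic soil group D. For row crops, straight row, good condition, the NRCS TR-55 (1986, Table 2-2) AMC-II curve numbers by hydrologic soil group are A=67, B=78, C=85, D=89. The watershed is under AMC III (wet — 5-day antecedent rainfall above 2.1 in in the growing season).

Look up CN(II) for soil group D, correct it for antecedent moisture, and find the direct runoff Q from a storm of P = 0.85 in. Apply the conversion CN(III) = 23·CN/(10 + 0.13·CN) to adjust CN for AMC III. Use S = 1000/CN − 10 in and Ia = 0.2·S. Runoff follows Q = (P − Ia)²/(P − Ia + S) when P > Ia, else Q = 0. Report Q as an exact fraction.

NRCS table: row crops, straight row, good condition, soil group D → CN(II) = 89
Wet (AMC III): CN(III) = 23·89/(10 + 0.13·89) = 2047/(2157/100) = 204700/2157 ≈ 94.900
S = 1000/(204700/2157) − 10 = 1100/2047 in ≈ 0.537 in
Initial abstraction Ia = S/5 = (1100/2047)/5 = 220/2047 ≈ 0.107 in
Excess rainfall: 0.850 − 0.107 = 0.743 in; P > Ia so Q > 0
Q: (30399/40940)² ÷ (52399/40940) = 924099201/2145215060 in (≈ 0.431 in)

Q = 924099201/2145215060 in ≈ 0.431 in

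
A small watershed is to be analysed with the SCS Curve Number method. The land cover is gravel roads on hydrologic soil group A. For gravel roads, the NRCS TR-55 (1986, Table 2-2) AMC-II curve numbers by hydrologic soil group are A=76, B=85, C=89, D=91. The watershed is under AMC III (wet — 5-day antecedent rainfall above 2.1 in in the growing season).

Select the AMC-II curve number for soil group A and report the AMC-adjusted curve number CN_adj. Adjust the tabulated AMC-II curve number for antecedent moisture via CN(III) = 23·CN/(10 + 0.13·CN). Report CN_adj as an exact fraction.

CN_adj = 43700/497 ≈ 87.928

NRCS table: gravel roads, soil group A → CN(II) = 76
CN(III) from CN(II)=76: (23·76)/(10 + 0.13·76) = 43700/497 ≈ 87.928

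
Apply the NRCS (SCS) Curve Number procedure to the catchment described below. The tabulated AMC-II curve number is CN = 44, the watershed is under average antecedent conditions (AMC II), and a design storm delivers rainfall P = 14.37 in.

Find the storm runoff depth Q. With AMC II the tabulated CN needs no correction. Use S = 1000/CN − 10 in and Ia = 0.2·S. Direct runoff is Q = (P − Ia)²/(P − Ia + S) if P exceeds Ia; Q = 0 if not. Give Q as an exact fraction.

CN(II) = 44; AMC II needs no correction.
Retention S: 1000/CN − 10 with CN=44.000 → S = 140/11 ≈ 12.727 in
Initial abstraction Ia = S/5 = (140/11)/5 = 28/11 ≈ 2.545 in
P − Ia = 14.370 − 2.545 = 13007/1100 ≈ 11.825 in (> 0, runoff occurs)
Q = (13007/1100)²/((13007/1100) + 140/11) = (169182049/1210000)/(27007/1100) = 169182049/29707700 in ≈ 5.695 in

Q = 169182049/29707700 in ≈ 5.695 in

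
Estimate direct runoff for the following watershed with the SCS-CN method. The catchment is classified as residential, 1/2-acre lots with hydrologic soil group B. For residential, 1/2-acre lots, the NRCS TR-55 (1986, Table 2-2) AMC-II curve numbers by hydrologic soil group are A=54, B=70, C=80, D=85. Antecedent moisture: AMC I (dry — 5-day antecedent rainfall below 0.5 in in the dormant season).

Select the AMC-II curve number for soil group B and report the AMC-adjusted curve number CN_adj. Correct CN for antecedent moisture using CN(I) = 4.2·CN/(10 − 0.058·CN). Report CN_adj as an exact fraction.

CN_adj = 4900/99 ≈ 49.495

NRCS table: residential, 1/2-acre lots, soil group B → CN(II) = 70
Dry (AMC I): CN(I) = 4.2·70/(10 − 0.058·70) = 294/(297/50) = 4900/99 ≈ 49.495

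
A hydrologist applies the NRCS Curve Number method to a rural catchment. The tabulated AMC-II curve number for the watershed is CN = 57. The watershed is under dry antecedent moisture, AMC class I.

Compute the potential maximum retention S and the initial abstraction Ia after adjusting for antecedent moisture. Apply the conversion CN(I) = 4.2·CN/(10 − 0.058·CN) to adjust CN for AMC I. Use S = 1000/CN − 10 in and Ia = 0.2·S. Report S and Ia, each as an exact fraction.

CN(I) from CN(II)=57: (4.2·57)/(10 − 0.058·57) = 119700/3347 ≈ 35.763
Retention S: 1000/CN − 10 with CN=35.763 → S = 21500/1197 ≈ 17.962 in
Ia = 0.2S: 0.2·17.962 = 3.592 in (exactly 4300/1197)

S = 21500/1197 in ≈ 17.962 in; Ia = 4300/1197 in ≈ 3.592 in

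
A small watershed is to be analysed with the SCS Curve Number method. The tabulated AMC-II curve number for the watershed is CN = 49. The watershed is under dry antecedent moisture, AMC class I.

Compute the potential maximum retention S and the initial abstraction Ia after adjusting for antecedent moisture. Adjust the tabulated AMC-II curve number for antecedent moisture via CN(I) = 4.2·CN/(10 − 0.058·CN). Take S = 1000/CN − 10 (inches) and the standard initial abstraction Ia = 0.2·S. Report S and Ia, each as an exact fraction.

Adjust CN=49 to AMC I: 4.2·49/(10 − 0.058·49) → (1029/5) ÷ (3579/500) = 34300/1193 ≈ 28.751
S = 1000/(34300/1193) − 10 = 8500/343 in ≈ 24.781 in
Ia = 0.2·(8500/343) = 1700/343 in ≈ 4.956 in

S = 8500/343 in ≈ 24.781 in; Ia = 1700/343 in ≈ 4.956 in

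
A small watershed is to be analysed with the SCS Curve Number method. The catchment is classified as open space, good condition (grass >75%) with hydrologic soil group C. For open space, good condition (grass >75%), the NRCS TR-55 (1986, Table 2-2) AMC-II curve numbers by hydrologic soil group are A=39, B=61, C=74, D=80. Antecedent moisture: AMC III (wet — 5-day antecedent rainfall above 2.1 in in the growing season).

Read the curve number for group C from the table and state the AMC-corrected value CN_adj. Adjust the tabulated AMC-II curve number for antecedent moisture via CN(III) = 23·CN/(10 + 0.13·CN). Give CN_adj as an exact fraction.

CN_adj = 85100/981 ≈ 86.748

NRCS table: open space, good condition (grass >75%), soil group C → CN(II) = 74
CN(III) from CN(II)=74: (23·74)/(10 + 0.13·74) = 85100/981 ≈ 86.748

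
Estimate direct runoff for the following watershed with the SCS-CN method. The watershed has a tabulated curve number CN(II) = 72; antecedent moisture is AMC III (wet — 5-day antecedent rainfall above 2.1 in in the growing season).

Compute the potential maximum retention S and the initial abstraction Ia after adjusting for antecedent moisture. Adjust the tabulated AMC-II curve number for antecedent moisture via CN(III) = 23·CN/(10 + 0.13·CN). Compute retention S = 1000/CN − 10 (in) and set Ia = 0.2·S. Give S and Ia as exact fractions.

CN(III) from CN(II)=72: (23·72)/(10 + 0.13·72) = 10350/121 ≈ 85.537
Max retention: S = 1000/(10350/121) − 10 = 350/207 in (≈ 1.691 in)
Ia = 0.2S: 0.2·1.691 = 0.338 in (exactly 70/207)

S = 350/207 in ≈ 1.691 in; Ia = 70/207 in ≈ 0.338 in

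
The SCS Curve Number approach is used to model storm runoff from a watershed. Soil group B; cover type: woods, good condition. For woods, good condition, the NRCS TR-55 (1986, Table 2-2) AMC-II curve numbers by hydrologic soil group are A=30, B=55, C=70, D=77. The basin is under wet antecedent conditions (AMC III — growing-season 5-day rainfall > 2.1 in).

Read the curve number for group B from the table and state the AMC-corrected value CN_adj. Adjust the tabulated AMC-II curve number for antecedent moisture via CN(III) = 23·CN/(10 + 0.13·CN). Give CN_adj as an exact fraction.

NRCS table: woods, good condition, soil group B → CN(II) = 55
Adjust CN=55 to AMC III: 23·55/(10 + 0.13·55) → 1265 ÷ (343/20) = 25300/343 ≈ 73.761

CN_adj = 25300/343 ≈ 73.761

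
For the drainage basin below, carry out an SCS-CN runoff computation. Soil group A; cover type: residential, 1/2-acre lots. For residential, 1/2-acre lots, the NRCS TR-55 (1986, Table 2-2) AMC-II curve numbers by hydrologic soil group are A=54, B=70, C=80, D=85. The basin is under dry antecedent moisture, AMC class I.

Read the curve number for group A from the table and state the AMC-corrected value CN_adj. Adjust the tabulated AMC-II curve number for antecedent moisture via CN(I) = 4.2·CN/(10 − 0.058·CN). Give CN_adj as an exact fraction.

NRCS table: residential, 1/2-acre lots, soil group A → CN(II) = 54
Dry (AMC I): CN(I) = 4.2·54/(10 − 0.058·54) = (1134/5)/(1717/250) = 56700/1717 ≈ 33.023

CN_adj = 56700/1717 ≈ 33.023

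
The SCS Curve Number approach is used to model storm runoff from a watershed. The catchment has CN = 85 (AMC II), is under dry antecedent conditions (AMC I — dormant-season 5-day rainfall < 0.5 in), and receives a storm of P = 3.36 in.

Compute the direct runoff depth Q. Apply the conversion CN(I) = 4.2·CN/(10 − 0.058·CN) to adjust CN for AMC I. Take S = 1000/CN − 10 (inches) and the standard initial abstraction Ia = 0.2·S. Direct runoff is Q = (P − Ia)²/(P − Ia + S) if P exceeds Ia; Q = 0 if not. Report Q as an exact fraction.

Q = 14047504/14872025 in ≈ 0.945 in

CN(I) from CN(II)=85: (4.2·85)/(10 − 0.058·85) = 11900/169 ≈ 70.414
Retention S: 1000/CN − 10 with CN=70.414 → S = 500/119 ≈ 4.202 in
Initial abstraction Ia = S/5 = (500/119)/5 = 100/119 ≈ 0.840 in
P − Ia = 3.360 − 0.840 = 7496/2975 ≈ 2.520 in (> 0, runoff occurs)
Runoff Q = (P−Ia)²/(P−Ia+S) = (2.520)²/(2.520+4.202) = 14047504/14872025 ≈ 0.945 in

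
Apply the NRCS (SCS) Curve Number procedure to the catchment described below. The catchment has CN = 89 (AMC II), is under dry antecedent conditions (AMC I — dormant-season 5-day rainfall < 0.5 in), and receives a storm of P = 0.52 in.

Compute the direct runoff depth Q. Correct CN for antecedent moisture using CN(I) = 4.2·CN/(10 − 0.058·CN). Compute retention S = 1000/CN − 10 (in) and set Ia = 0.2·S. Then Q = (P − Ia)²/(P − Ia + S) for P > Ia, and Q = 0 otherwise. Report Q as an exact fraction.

Q = 0 in ≈ 0.000 in

CN(I) from CN(II)=89: (4.2·89)/(10 − 0.058·89) = 186900/2419 ≈ 77.263
S = 1000/(186900/2419) − 10 = 5500/1869 in ≈ 2.943 in
Ia = 0.2S: 0.2·2.943 = 0.589 in (exactly 1100/1869)
P = 0.520 ≤ Ia = 0.589 in: entire storm abstracted, Q = 0.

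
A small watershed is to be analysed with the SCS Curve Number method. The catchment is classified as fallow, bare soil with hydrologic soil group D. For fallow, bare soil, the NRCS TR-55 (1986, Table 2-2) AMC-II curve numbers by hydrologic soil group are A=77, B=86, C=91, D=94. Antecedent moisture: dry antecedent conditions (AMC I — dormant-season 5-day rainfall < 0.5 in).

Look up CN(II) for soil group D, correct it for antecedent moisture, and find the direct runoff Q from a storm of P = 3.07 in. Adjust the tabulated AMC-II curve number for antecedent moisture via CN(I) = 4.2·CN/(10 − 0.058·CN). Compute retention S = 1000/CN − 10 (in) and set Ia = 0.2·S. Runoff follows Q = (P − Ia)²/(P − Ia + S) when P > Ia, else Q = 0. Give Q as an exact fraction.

NRCS table: fallow, bare soil, soil group D → CN(II) = 94
CN(I) from CN(II)=94: (4.2·94)/(10 − 0.058·94) = 32900/379 ≈ 86.807
Max retention: S = 1000/(32900/379) − 10 = 500/329 in (≈ 1.520 in)
Ia = 0.2·(500/329) = 100/329 in ≈ 0.304 in
Excess rainfall: 3.070 − 0.304 = 2.766 in; P > Ia so Q > 0
Q: (91003/32900)² ÷ (141003/32900) = 8281546009/4638998700 in (≈ 1.785 in)

Q = 8281546009/4638998700 in ≈ 1.785 in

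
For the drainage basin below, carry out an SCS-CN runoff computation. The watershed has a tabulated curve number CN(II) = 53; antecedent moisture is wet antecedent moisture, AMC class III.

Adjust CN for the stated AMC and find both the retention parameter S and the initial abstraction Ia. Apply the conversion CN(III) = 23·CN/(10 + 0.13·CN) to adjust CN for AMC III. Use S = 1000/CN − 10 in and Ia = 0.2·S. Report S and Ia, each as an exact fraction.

S = 4700/1219 in ≈ 3.856 in; Ia = 940/1219 in ≈ 0.771 in

Wet (AMC III): CN(III) = 23·53/(10 + 0.13·53) = 1219/(1689/100) = 121900/1689 ≈ 72.173
S = 1000/(121900/1689) − 10 = 4700/1219 in ≈ 3.856 in
Initial abstraction Ia = S/5 = (4700/1219)/5 = 940/1219 ≈ 0.771 in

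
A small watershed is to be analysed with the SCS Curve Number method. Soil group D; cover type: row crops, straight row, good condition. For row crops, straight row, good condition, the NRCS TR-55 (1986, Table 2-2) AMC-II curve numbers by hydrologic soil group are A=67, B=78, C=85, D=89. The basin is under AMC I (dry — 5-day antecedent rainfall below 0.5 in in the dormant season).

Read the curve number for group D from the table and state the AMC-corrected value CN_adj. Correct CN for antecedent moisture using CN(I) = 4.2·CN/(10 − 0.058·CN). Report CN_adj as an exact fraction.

CN_adj = 186900/2419 ≈ 77.263

NRCS table: row crops, straight row, good condition, soil group D → CN(II) = 89
CN(I) from CN(II)=89: (4.2·89)/(10 − 0.058·89) = 186900/2419 ≈ 77.263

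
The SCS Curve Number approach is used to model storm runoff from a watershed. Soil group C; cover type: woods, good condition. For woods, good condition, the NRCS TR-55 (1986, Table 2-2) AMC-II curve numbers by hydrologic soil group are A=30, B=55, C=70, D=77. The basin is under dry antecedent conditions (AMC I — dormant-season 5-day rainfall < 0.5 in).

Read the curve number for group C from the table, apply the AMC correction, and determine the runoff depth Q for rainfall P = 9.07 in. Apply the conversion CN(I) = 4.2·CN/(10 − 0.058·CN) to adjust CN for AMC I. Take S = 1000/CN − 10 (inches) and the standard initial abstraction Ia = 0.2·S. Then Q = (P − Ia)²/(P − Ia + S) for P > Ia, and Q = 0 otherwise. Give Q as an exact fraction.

NRCS table: woods, good condition, soil group C → CN(II) = 70
CN(I) from CN(II)=70: (4.2·70)/(10 − 0.058·70) = 4900/99 ≈ 49.495
Retention S: 1000/CN − 10 with CN=49.495 → S = 500/49 ≈ 10.204 in
Initial abstraction Ia = S/5 = (500/49)/5 = 100/49 ≈ 2.041 in
Excess rainfall: 9.070 − 2.041 = 7.029 in; P > Ia so Q > 0
Q = (34443/4900)²/((34443/4900) + 500/49) = (1186320249/24010000)/(84443/4900) = 1186320249/413770700 in ≈ 2.867 in

Q = 1186320249/413770700 in ≈ 2.867 in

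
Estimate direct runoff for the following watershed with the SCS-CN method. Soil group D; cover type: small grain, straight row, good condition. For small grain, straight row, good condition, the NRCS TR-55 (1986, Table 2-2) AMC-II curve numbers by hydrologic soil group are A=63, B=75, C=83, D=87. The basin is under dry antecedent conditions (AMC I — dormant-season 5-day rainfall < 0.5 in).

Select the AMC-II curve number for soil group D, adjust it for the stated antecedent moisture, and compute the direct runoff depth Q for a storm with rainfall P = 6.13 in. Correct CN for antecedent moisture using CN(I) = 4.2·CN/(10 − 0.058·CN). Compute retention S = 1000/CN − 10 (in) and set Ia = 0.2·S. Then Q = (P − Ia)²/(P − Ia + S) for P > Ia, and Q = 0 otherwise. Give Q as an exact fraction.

Q = 980002982401/299619047700 in ≈ 3.271 in

NRCS table: small grain, straight row, good condition, soil group D → CN(II) = 87
CN(I) from CN(II)=87: (4.2·87)/(10 − 0.058·87) = 182700/2477 ≈ 73.759
S = 1000/(182700/2477) − 10 = 6500/1827 in ≈ 3.558 in
Ia = 0.2S: 0.2·3.558 = 0.712 in (exactly 1300/1827)
Excess rainfall: 6.130 − 0.712 = 5.418 in; P > Ia so Q > 0
Q: (989951/182700)² ÷ (1639951/182700) = 980002982401/299619047700 in (≈ 3.271 in)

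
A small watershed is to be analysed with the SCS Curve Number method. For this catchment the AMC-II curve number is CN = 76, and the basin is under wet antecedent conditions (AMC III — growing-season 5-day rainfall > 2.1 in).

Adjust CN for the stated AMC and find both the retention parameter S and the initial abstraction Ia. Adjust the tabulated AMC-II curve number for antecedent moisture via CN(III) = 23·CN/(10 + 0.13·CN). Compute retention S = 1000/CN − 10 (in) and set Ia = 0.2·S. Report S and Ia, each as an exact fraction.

CN(III) from CN(II)=76: (23·76)/(10 + 0.13·76) = 43700/497 ≈ 87.928
Retention S: 1000/CN − 10 with CN=87.928 → S = 600/437 ≈ 1.373 in
Initial abstraction Ia = S/5 = (600/437)/5 = 120/437 ≈ 0.275 in

S = 600/437 in ≈ 1.373 in; Ia = 120/437 in ≈ 0.275 in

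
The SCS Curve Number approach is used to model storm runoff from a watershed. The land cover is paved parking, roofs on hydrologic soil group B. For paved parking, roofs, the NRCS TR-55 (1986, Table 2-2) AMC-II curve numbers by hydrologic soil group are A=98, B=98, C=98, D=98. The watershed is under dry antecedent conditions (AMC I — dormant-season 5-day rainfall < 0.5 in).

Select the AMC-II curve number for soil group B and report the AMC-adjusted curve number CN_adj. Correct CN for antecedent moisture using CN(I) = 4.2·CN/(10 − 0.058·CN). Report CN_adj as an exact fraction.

CN_adj = 102900/1079 ≈ 95.366

NRCS table: paved parking, roofs, soil group B → CN(II) = 98
Adjust CN=98 to AMC I: 4.2·98/(10 − 0.058·98) → (2058/5) ÷ (1079/250) = 102900/1079 ≈ 95.366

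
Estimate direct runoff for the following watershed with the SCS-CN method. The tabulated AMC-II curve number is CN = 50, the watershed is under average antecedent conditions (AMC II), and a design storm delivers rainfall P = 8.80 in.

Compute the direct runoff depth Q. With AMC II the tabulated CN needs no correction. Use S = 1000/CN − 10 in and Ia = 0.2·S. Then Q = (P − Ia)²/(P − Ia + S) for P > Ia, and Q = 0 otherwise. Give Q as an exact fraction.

CN(II) = 50; AMC II needs no correction.
Retention S: 1000/CN − 10 with CN=50.000 → S = 10 ≈ 10.000 in
Initial abstraction Ia = S/5 = 10/5 = 2 ≈ 2.000 in
Excess rainfall: 8.800 − 2.000 = 6.800 in; P > Ia so Q > 0
Q: (34/5)² ÷ (84/5) = 289/105 in (≈ 2.752 in)

Q = 289/105 in ≈ 2.752 in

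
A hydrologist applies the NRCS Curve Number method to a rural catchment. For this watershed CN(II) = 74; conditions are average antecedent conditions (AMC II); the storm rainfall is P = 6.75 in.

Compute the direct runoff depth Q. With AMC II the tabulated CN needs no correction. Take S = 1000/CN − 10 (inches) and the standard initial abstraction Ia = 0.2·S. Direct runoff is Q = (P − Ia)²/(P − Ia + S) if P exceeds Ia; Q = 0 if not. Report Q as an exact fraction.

Q = 160205/41884 in ≈ 3.825 in

AMC II — tabulated CN = 74 applies directly.
Max retention: S = 1000/74 − 10 = 130/37 in (≈ 3.514 in)
Ia = 0.2·(130/37) = 26/37 in ≈ 0.703 in
Excess rainfall: 6.750 − 0.703 = 6.047 in; P > Ia so Q > 0
Q: (895/148)² ÷ (1415/148) = 160205/41884 in (≈ 3.825 in)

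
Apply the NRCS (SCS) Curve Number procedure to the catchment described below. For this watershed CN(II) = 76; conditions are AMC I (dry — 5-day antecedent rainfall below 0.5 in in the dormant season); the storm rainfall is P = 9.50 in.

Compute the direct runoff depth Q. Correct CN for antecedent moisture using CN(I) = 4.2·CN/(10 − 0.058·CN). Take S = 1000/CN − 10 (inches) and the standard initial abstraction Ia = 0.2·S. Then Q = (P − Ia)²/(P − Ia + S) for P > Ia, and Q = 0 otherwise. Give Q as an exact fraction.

CN(I) from CN(II)=76: (4.2·76)/(10 − 0.058·76) = 13300/233 ≈ 57.082
S = 1000/(13300/233) − 10 = 1000/133 in ≈ 7.519 in
Initial abstraction Ia = S/5 = (1000/133)/5 = 200/133 ≈ 1.504 in
Excess rainfall: 9.500 − 1.504 = 7.996 in; P > Ia so Q > 0
Runoff Q = (P−Ia)²/(P−Ia+S) = (7.996)²/(7.996+7.519) = 4524129/1097782 ≈ 4.121 in

Q = 4524129/1097782 in ≈ 4.121 in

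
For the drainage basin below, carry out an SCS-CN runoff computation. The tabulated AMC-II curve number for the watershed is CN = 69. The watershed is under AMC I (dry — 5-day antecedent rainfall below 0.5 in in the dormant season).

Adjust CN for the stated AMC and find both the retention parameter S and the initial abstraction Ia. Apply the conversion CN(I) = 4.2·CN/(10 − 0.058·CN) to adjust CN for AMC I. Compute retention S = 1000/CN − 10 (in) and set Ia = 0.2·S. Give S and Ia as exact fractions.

Adjust CN=69 to AMC I: 4.2·69/(10 − 0.058·69) → (1449/5) ÷ (2999/500) = 144900/2999 ≈ 48.316
Retention S: 1000/CN − 10 with CN=48.316 → S = 15500/1449 ≈ 10.697 in
Ia = 0.2S: 0.2·10.697 = 2.139 in (exactly 3100/1449)

S = 15500/1449 in ≈ 10.697 in; Ia = 3100/1449 in ≈ 2.139 in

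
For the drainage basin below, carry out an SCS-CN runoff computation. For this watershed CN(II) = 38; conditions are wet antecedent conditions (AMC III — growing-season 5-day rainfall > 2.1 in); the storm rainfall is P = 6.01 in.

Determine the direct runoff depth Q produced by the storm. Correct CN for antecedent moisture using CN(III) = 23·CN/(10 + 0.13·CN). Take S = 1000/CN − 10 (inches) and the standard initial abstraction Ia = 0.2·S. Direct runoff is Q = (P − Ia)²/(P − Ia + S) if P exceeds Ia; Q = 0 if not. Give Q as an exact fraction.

Wet (AMC III): CN(III) = 23·38/(10 + 0.13·38) = 874/(747/50) = 43700/747 ≈ 58.501
Retention S: 1000/CN − 10 with CN=58.501 → S = 3100/437 ≈ 7.094 in
Ia = 0.2S: 0.2·7.094 = 1.419 in (exactly 620/437)
Since P=6.010 > Ia=1.419: effective rainfall P−Ia = 200637/43700 in
Q = (200637/43700)²/((200637/43700) + 3100/437) = (40255205769/1909690000)/(510637/43700) = 40255205769/22314836900 in ≈ 1.804 in

Q = 40255205769/22314836900 in ≈ 1.804 in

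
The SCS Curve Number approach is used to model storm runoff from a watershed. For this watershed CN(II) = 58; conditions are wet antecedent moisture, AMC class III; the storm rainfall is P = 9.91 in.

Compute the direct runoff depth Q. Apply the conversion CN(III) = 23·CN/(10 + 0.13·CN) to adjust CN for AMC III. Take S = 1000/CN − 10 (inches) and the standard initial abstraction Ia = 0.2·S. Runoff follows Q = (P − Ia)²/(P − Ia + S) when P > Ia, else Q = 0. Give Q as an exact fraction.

CN(III) from CN(II)=58: (23·58)/(10 + 0.13·58) = 66700/877 ≈ 76.055
Retention S: 1000/CN − 10 with CN=76.055 → S = 2100/667 ≈ 3.148 in
Initial abstraction Ia = S/5 = (2100/667)/5 = 420/667 ≈ 0.630 in
Excess rainfall: 9.910 − 0.630 = 9.280 in; P > Ia so Q > 0
Q: (618997/66700)² ÷ (828997/66700) = 383157286009/55294099900 in (≈ 6.929 in)

Q = 383157286009/55294099900 in ≈ 6.929 in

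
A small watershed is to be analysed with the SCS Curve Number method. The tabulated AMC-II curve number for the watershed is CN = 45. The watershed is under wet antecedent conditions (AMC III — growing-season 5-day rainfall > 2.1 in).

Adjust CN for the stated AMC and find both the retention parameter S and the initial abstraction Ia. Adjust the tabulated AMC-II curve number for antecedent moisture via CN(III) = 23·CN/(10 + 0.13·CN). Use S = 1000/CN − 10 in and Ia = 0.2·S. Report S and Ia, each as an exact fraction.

Adjust CN=45 to AMC III: 23·45/(10 + 0.13·45) → 1035 ÷ (317/20) = 20700/317 ≈ 65.300
Retention S: 1000/CN − 10 with CN=65.300 → S = 1100/207 ≈ 5.314 in
Ia = 0.2S: 0.2·5.314 = 1.063 in (exactly 220/207)

S = 1100/207 in ≈ 5.314 in; Ia = 220/207 in ≈ 1.063 in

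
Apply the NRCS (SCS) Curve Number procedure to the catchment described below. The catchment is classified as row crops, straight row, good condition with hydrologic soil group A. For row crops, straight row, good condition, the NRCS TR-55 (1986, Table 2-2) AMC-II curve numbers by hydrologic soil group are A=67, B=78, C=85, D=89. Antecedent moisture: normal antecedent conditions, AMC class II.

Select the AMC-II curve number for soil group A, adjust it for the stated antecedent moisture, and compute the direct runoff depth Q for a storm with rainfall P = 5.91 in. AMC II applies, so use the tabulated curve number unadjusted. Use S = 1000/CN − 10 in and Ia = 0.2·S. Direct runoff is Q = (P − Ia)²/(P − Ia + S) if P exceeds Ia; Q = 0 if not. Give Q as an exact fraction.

Q = 120978001/49131100 in ≈ 2.462 in

NRCS table: row crops, straight row, good condition, soil group A → CN(II) = 67
CN(II) = 67; AMC II needs no correction.
S = 1000/67 − 10 = 330/67 in ≈ 4.925 in
Initial abstraction Ia = S/5 = (330/67)/5 = 66/67 ≈ 0.985 in
P − Ia = 5.910 − 0.985 = 32997/6700 ≈ 4.925 in (> 0, runoff occurs)
Q: (32997/6700)² ÷ (65997/6700) = 120978001/49131100 in (≈ 2.462 in)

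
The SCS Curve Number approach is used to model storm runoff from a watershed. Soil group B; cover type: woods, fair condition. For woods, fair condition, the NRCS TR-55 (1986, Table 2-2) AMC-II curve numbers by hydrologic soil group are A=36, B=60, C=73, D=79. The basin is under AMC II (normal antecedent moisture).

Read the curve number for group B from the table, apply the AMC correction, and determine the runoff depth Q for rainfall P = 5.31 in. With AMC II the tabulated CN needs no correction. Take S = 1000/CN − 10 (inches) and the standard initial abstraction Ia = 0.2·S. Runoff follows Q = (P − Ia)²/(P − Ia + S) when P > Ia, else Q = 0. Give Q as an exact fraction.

Q = 1423249/957900 in ≈ 1.486 in

NRCS table: woods, fair condition, soil group B → CN(II) = 60
CN(II) = 60; AMC II needs no correction.
S = 1000/60 − 10 = 20/3 in ≈ 6.667 in
Initial abstraction Ia = S/5 = (20/3)/5 = 4/3 ≈ 1.333 in
P − Ia = 5.310 − 1.333 = 1193/300 ≈ 3.977 in (> 0, runoff occurs)
Q: (1193/300)² ÷ (3193/300) = 1423249/957900 in (≈ 1.486 in)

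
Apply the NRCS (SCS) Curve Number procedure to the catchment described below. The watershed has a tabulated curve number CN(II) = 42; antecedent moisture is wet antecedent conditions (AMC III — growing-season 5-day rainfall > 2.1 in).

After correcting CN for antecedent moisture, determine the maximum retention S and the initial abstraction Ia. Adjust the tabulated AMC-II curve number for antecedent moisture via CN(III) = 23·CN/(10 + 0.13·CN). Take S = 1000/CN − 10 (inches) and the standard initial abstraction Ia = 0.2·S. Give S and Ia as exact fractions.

S = 2900/483 in ≈ 6.004 in; Ia = 580/483 in ≈ 1.201 in

Wet (AMC III): CN(III) = 23·42/(10 + 0.13·42) = 966/(773/50) = 48300/773 ≈ 62.484
Retention S: 1000/CN − 10 with CN=62.484 → S = 2900/483 ≈ 6.004 in
Initial abstraction Ia = S/5 = (2900/483)/5 = 580/483 ≈ 1.201 in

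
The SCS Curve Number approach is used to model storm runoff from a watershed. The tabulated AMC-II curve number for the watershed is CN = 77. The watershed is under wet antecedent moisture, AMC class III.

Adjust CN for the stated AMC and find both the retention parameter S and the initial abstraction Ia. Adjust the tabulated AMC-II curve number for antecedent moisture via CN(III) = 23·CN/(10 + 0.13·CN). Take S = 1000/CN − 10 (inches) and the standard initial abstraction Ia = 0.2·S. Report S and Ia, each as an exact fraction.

S = 100/77 in ≈ 1.299 in; Ia = 20/77 in ≈ 0.260 in

CN(III) from CN(II)=77: (23·77)/(10 + 0.13·77) = 7700/87 ≈ 88.506
S = 1000/(7700/87) − 10 = 100/77 in ≈ 1.299 in
Ia = 0.2S: 0.2·1.299 = 0.260 in (exactly 20/77)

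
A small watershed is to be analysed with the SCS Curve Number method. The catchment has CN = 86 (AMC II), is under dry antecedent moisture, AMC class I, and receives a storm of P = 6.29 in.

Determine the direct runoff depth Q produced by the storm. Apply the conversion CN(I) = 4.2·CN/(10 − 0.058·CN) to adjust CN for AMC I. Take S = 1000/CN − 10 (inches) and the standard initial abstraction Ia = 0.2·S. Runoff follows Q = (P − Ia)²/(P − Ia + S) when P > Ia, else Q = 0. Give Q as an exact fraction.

Dry (AMC I): CN(I) = 4.2·86/(10 − 0.058·86) = (1806/5)/(1253/250) = 12900/179 ≈ 72.067
S = 1000/(12900/179) − 10 = 500/129 in ≈ 3.876 in
Ia = 0.2·(500/129) = 100/129 in ≈ 0.775 in
Excess rainfall: 6.290 − 0.775 = 5.515 in; P > Ia so Q > 0
Q = (71141/12900)²/((71141/12900) + 500/129) = (5061041881/166410000)/(121141/12900) = 5061041881/1562718900 in ≈ 3.239 in

Q = 5061041881/1562718900 in ≈ 3.239 in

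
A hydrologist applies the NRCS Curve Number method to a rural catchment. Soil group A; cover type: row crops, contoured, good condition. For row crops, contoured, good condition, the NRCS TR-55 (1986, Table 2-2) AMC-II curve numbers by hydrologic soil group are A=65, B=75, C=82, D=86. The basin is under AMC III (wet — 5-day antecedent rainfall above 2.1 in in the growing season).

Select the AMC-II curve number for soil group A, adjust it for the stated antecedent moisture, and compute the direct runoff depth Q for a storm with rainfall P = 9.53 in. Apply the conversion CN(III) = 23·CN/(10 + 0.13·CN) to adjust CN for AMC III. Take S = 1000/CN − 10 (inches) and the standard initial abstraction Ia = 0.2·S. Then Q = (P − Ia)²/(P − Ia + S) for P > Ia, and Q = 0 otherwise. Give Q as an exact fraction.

Q = 73412276809/10194315300 in ≈ 7.201 in

NRCS table: row crops, contoured, good condition, soil group A → CN(II) = 65
Wet (AMC III): CN(III) = 23·65/(10 + 0.13·65) = 1495/(369/20) = 29900/369 ≈ 81.030
Retention S: 1000/CN − 10 with CN=81.030 → S = 700/299 ≈ 2.341 in
Ia = 0.2S: 0.2·2.341 = 0.468 in (exactly 140/299)
Since P=9.530 > Ia=0.468: effective rainfall P−Ia = 270947/29900 in
Q = (270947/29900)²/((270947/29900) + 700/299) = (73412276809/894010000)/(340947/29900) = 73412276809/10194315300 in ≈ 7.201 in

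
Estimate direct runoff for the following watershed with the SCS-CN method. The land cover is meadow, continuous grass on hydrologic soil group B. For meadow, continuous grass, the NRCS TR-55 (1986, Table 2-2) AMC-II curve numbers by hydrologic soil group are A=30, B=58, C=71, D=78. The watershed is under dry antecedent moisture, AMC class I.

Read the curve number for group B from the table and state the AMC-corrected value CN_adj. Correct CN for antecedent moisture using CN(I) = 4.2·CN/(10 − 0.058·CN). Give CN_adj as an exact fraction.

NRCS table: meadow, continuous grass, soil group B → CN(II) = 58
Adjust CN=58 to AMC I: 4.2·58/(10 − 0.058·58) → (1218/5) ÷ (1659/250) = 2900/79 ≈ 36.709

CN_adj = 2900/79 ≈ 36.709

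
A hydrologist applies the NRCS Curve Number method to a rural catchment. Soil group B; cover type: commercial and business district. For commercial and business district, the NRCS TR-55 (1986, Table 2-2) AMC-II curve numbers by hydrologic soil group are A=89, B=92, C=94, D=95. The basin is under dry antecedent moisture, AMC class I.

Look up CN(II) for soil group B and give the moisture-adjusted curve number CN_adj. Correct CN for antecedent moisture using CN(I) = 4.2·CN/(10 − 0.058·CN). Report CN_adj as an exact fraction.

NRCS table: commercial and business district, soil group B → CN(II) = 92
Adjust CN=92 to AMC I: 4.2·92/(10 − 0.058·92) → (1932/5) ÷ (583/125) = 48300/583 ≈ 82.847

CN_adj = 48300/583 ≈ 82.847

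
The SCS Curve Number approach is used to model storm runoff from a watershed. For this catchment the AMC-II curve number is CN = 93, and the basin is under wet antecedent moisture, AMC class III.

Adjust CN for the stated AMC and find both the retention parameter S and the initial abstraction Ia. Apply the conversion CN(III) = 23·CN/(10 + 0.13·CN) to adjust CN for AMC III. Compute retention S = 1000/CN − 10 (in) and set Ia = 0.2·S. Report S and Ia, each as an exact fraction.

S = 700/2139 in ≈ 0.327 in; Ia = 140/2139 in ≈ 0.065 in

CN(III) from CN(II)=93: (23·93)/(10 + 0.13·93) = 213900/2209 ≈ 96.831
S = 1000/(213900/2209) − 10 = 700/2139 in ≈ 0.327 in
Ia = 0.2S: 0.2·0.327 = 0.065 in (exactly 140/2139)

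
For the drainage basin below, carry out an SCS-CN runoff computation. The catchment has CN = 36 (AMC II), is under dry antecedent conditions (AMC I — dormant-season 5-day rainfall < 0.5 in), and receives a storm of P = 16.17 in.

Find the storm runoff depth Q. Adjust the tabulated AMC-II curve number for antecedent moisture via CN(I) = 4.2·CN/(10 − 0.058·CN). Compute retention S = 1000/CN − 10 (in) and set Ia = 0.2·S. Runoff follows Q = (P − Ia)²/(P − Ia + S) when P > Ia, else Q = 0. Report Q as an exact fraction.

CN(I) from CN(II)=36: (4.2·36)/(10 − 0.058·36) = 18900/989 ≈ 19.110
Max retention: S = 1000/(18900/989) − 10 = 8000/189 in (≈ 42.328 in)
Initial abstraction Ia = S/5 = (8000/189)/5 = 1600/189 ≈ 8.466 in
Excess rainfall: 16.170 − 8.466 = 7.704 in; P > Ia so Q > 0
Q = (145613/18900)²/((145613/18900) + 8000/189) = (21203145769/357210000)/(945613/18900) = 21203145769/17872085700 in ≈ 1.186 in

Q = 21203145769/17872085700 in ≈ 1.186 in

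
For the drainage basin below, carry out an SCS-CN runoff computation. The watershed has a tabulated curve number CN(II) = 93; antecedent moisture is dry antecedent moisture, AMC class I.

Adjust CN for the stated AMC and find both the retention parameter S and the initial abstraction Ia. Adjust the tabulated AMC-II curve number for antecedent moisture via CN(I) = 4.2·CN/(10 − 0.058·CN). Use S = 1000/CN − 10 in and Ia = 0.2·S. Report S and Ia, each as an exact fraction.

CN(I) from CN(II)=93: (4.2·93)/(10 − 0.058·93) = 27900/329 ≈ 84.802
Max retention: S = 1000/(27900/329) − 10 = 500/279 in (≈ 1.792 in)
Initial abstraction Ia = S/5 = (500/279)/5 = 100/279 ≈ 0.358 in

S = 500/279 in ≈ 1.792 in; Ia = 100/279 in ≈ 0.358 in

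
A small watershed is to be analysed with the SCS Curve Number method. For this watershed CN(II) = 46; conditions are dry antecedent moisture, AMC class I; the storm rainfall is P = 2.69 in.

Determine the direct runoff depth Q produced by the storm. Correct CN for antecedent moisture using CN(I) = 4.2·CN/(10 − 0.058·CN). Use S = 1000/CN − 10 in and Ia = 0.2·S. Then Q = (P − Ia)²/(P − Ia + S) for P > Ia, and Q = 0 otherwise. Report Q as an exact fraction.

Adjust CN=46 to AMC I: 4.2·46/(10 − 0.058·46) → (966/5) ÷ (1833/250) = 16100/611 ≈ 26.350
Retention S: 1000/CN − 10 with CN=26.350 → S = 4500/161 ≈ 27.950 in
Ia = 0.2S: 0.2·27.950 = 5.590 in (exactly 900/161)
P = 2.690 ≤ Ia = 5.590 in: entire storm abstracted, Q = 0.

Q = 0 in ≈ 0.000 in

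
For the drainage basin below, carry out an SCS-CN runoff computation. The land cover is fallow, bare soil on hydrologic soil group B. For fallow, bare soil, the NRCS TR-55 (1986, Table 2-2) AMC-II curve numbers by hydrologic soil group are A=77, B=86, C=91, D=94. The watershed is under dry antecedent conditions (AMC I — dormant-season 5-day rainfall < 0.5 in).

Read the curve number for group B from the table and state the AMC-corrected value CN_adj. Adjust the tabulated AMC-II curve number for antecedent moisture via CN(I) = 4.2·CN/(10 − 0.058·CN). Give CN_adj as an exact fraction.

CN_adj = 12900/179 ≈ 72.067

NRCS table: fallow, bare soil, soil group B → CN(II) = 86
Dry (AMC I): CN(I) = 4.2·86/(10 − 0.058·86) = (1806/5)/(1253/250) = 12900/179 ≈ 72.067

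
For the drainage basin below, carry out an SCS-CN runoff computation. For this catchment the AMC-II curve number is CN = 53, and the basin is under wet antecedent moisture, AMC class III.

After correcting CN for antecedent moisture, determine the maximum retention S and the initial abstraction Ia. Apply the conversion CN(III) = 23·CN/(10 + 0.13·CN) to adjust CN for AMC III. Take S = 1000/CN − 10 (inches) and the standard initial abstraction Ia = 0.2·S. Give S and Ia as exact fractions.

CN(III) from CN(II)=53: (23·53)/(10 + 0.13·53) = 121900/1689 ≈ 72.173
Retention S: 1000/CN − 10 with CN=72.173 → S = 4700/1219 ≈ 3.856 in
Ia = 0.2S: 0.2·3.856 = 0.771 in (exactly 940/1219)

S = 4700/1219 in ≈ 3.856 in; Ia = 940/1219 in ≈ 0.771 in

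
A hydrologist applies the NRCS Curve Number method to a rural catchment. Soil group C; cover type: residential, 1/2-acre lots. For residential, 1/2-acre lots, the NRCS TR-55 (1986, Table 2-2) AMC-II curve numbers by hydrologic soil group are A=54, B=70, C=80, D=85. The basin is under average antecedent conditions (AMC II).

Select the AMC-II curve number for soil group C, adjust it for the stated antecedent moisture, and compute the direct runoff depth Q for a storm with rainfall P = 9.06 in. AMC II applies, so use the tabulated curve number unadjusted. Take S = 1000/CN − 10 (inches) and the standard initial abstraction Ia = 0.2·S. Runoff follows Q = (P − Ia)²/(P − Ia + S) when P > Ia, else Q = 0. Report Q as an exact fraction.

Q = 91592/13825 in ≈ 6.625 in

NRCS table: residential, 1/2-acre lots, soil group C → CN(II) = 80
AMC II — tabulated CN = 80 applies directly.
S = 1000/80 − 10 = 5/2 in ≈ 2.500 in
Ia = 0.2S: 0.2·2.500 = 0.500 in (exactly 1/2)
Excess rainfall: 9.060 − 0.500 = 8.560 in; P > Ia so Q > 0
Q: (214/25)² ÷ (553/50) = 91592/13825 in (≈ 6.625 in)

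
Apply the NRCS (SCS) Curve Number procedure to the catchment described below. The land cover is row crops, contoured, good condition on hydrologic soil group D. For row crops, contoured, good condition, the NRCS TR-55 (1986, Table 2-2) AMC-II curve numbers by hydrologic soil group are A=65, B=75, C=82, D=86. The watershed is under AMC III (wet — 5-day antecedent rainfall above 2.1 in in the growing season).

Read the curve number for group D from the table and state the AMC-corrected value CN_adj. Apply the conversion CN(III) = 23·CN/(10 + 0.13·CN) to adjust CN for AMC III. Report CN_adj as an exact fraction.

NRCS table: row crops, contoured, good condition, soil group D → CN(II) = 86
Adjust CN=86 to AMC III: 23·86/(10 + 0.13·86) → 1978 ÷ (1059/50) = 98900/1059 ≈ 93.390

CN_adj = 98900/1059 ≈ 93.390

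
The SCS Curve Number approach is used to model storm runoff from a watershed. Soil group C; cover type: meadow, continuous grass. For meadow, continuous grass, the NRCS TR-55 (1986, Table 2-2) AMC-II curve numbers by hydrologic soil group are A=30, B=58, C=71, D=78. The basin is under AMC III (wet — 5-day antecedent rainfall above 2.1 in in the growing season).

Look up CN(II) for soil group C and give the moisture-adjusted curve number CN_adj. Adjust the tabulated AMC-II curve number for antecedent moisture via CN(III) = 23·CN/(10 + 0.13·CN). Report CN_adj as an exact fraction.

CN_adj = 163300/1923 ≈ 84.919

NRCS table: meadow, continuous grass, soil group C → CN(II) = 71
Adjust CN=71 to AMC III: 23·71/(10 + 0.13·71) → 1633 ÷ (1923/100) = 163300/1923 ≈ 84.919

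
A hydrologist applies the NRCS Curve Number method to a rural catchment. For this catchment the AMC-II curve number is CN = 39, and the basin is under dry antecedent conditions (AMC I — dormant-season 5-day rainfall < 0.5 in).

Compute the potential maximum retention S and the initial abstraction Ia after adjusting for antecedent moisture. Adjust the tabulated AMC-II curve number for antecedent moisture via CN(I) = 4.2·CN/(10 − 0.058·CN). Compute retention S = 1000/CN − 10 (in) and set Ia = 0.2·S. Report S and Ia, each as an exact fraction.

CN(I) from CN(II)=39: (4.2·39)/(10 − 0.058·39) = 81900/3869 ≈ 21.168
S = 1000/(81900/3869) − 10 = 30500/819 in ≈ 37.241 in
Ia = 0.2S: 0.2·37.241 = 7.448 in (exactly 6100/819)

S = 30500/819 in ≈ 37.241 in; Ia = 6100/819 in ≈ 7.448 in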